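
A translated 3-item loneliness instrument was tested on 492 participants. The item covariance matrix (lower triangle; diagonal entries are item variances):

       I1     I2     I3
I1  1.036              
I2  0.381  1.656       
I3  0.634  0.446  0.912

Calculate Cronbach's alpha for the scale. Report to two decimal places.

Cronbach's alpha = 0.67

sum of item variances = 1.036 + 1.656 + 0.912 = 3.604
Sum of off-diagonal covariances = 1.461
σ²_total = 3.604 + 2 × 1.461 = 6.526
α = (k/(k−1))·(1 − sum of item variances/σ²_total) = (3/2)·(1 − 3.604/6.526) = 0.67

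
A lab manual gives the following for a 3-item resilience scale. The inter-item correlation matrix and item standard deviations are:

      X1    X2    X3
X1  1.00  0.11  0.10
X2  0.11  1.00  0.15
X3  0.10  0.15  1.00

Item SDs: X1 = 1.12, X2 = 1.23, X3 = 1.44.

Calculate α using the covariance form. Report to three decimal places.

α = 0.289

Σσ²ᵢ = 1.12² + 1.23² + 1.44² = 4.8409
Covariances σ_ij = r_ij · s_i · s_j:
  σ(X1,X2) = 0.11 × 1.12 × 1.23 = 0.1515
  σ(X1,X3) = 0.10 × 1.12 × 1.44 = 0.1613
  σ(X2,X3) = 0.15 × 1.23 × 1.44 = 0.2657
σ²_T = Σσ²ᵢ + 2·Σσ_ij = 4.8409 + 2 × 0.5785 = 5.9979
α = (3/2)·(1 − 4.8409/5.9979) = 0.289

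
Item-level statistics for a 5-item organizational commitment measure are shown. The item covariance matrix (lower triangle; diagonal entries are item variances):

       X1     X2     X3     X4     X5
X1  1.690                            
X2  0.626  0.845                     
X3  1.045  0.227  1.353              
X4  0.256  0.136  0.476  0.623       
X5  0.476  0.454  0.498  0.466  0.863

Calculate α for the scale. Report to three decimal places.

Σσ²ᵢ = 1.690 + 0.845 + 1.353 + 0.623 + 0.863 = 5.374
Σ_{i<j} σ_ij = 4.660
σ²_total = 5.374 + 2 × 4.660 = 14.694
α = (k/(k−1))·(1 − Σσ²ᵢ/σ²_total) = (5/4)·(1 − 5.374/14.694) = 0.793

α = 0.793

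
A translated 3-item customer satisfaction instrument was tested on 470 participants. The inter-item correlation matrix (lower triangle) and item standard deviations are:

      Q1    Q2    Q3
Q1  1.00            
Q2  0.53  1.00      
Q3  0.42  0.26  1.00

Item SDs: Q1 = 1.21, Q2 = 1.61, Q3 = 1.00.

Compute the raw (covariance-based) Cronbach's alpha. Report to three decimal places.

Σσ²ᵢ = 1.21² + 1.61² + 1.00² = 5.0562
Covariances σ_ij = r_ij · s_i · s_j:
  σ(Q1,Q2) = 0.53 × 1.21 × 1.61 = 1.0325
  σ(Q1,Q3) = 0.42 × 1.21 × 1.00 = 0.5082
  σ(Q2,Q3) = 0.26 × 1.61 × 1.00 = 0.4186
σ²_T = Σσ²ᵢ + 2·Σσ_ij = 5.0562 + 2 × 1.9593 = 8.9748
α = (3/2)·(1 − 5.0562/8.9748) = 0.655

Cronbach's alpha = 0.655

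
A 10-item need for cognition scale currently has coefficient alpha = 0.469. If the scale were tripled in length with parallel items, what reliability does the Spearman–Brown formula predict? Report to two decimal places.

Length factor m = 3
α' = m·α / (1 + (m−1)·α)
   = 3 × 0.469 / (1 + (3 − 1) × 0.469)
   = 1.4070 / 1.9380 = 0.73

predicted reliability = 0.73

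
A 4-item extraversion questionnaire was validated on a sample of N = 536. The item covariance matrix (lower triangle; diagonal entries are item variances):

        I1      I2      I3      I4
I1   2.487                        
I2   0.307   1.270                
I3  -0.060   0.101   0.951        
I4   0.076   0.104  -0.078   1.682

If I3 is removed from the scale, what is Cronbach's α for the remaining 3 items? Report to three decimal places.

Cronbach's α = 0.228

Remaining items: I1, I2, I4 (k = 3).
ΣVar(i) = 2.487 + 1.270 + 1.682 = 5.439
total variance = 5.439 + 2 × 0.487 = 6.413
α (item deleted) = (3/2)·(1 − 5.439/6.413) = 0.228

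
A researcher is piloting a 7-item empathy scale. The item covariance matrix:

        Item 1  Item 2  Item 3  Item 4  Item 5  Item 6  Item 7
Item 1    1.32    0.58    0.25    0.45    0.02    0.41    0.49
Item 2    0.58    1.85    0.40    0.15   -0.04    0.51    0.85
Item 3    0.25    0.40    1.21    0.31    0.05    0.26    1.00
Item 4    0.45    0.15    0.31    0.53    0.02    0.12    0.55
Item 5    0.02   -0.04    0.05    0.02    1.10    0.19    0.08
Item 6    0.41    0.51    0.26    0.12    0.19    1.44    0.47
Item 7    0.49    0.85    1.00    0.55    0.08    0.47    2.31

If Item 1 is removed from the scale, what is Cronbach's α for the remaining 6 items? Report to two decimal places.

Cronbach's α = 0.65

Remaining items: Item 2, Item 3, Item 4, Item 5, Item 6, Item 7 (k = 6).
sum of item variances = 1.85 + 1.21 + 0.53 + 1.10 + 1.44 + 2.31 = 8.44
σ²_total = 8.44 + 2 × 4.92 = 18.28
α (item deleted) = (6/5)·(1 − 8.44/18.28) = 0.65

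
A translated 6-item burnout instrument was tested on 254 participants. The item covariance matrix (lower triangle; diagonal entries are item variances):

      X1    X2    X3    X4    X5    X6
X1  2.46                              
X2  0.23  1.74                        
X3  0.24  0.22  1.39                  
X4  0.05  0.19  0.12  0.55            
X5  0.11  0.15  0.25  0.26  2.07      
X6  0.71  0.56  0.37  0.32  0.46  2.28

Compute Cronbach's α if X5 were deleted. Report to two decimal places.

Cronbach's α = 0.52

Remaining items: X1, X2, X3, X4, X6 (k = 5).
Σσᵢ² = 2.46 + 1.74 + 1.39 + 0.55 + 2.28 = 8.42
total variance = 8.42 + 2 × 3.01 = 14.44
α (item deleted) = (5/4)·(1 − 8.42/14.44) = 0.52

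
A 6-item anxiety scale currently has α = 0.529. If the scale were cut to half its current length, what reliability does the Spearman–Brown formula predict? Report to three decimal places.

predicted reliability = 0.360

Length factor m = 1/2
α' = m·α / (1 − (1−m)·α)
   = 1/2 × 0.529 / (1 − (1 − 1/2) × 0.529)
   = 0.2645 / 0.7355 = 0.360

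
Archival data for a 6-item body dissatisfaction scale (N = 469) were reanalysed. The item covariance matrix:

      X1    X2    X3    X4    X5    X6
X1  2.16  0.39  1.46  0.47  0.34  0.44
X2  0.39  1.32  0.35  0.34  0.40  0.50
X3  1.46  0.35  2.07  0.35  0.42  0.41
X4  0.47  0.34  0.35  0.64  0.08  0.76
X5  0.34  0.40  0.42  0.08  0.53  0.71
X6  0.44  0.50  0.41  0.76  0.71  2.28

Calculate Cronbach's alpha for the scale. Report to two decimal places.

ΣVar(i) = 2.16 + 1.32 + 2.07 + 0.64 + 0.53 + 2.28 = 9.00
Sum of off-diagonal covariances = 7.42
total variance = 9.00 + 2 × 7.42 = 23.84
α = (k/(k−1))·(1 − ΣVar(i)/total variance) = (6/5)·(1 − 9.00/23.84) = 0.75

Cronbach's alpha = 0.75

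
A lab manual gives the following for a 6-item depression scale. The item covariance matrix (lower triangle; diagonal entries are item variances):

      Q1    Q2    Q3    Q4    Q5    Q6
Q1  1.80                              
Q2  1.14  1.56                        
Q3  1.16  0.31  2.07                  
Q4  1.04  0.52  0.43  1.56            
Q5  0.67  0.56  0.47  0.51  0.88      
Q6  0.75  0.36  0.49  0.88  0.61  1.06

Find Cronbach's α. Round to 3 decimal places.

α = 0.827

ΣVar(i) = 1.80 + 1.56 + 2.07 + 1.56 + 0.88 + 1.06 = 8.93
Sum of off-diagonal covariances = 9.90
σ²_total = 8.93 + 2 × 9.90 = 28.73
α = (k/(k−1))·(1 − ΣVar(i)/σ²_total) = (6/5)·(1 − 8.93/28.73) = 0.827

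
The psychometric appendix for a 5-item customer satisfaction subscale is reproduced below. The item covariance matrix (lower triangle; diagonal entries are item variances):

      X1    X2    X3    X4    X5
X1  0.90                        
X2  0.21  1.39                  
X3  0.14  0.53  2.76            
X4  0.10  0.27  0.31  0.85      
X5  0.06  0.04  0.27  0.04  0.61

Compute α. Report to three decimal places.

α = 0.471

Σσᵢ² = 0.90 + 1.39 + 2.76 + 0.85 + 0.61 = 6.51
Sum of the distinct covariances = 1.97
σ²_total = 6.51 + 2 × 1.97 = 10.45
α = (k/(k−1))·(1 − Σσᵢ²/σ²_total) = (5/4)·(1 − 6.51/10.45) = 0.471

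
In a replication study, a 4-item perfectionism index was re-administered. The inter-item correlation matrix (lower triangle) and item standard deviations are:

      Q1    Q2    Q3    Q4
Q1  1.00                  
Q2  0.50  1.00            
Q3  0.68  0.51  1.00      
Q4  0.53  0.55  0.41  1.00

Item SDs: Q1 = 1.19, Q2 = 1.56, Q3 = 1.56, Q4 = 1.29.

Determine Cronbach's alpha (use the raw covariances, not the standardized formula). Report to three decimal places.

α = 0.811

Σσ²ᵢ = 1.19² + 1.56² + 1.56² + 1.29² = 7.9474
Covariances σ_ij = r_ij · s_i · s_j:
  σ(Q1,Q2) = 0.50 × 1.19 × 1.56 = 0.9282
  σ(Q1,Q3) = 0.68 × 1.19 × 1.56 = 1.2624
  σ(Q1,Q4) = 0.53 × 1.19 × 1.29 = 0.8136
  σ(Q2,Q3) = 0.51 × 1.56 × 1.56 = 1.2411
  σ(Q2,Q4) = 0.55 × 1.56 × 1.29 = 1.1068
  σ(Q3,Q4) = 0.41 × 1.56 × 1.29 = 0.8251
σ²_T = Σσ²ᵢ + 2·Σσ_ij = 7.9474 + 2 × 6.1772 = 20.3018
α = (4/3)·(1 − 7.9474/20.3018) = 0.811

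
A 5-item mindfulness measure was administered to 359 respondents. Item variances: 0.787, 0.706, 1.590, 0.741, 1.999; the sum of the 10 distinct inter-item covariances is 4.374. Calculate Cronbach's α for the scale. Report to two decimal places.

Σσ²ᵢ = 0.787 + 0.706 + 1.590 + 0.741 + 1.999 = 5.823
Sum of distinct covariances = 4.374
σ²_total = Σσ²ᵢ + 2·Σcov = 5.823 + 2 × 4.374 = 14.571
α = (5/4)·(1 − 5.823/14.571) = 0.75

α = 0.75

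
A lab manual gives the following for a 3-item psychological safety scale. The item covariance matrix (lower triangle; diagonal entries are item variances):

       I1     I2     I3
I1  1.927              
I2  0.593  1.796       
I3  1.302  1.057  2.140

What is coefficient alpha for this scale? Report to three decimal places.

ΣVar(i) = 1.927 + 1.796 + 2.140 = 5.863
Σ_{i<j} σ_ij = 2.952
σ²_total = 5.863 + 2 × 2.952 = 11.767
α = (k/(k−1))·(1 − ΣVar(i)/σ²_total) = (3/2)·(1 − 5.863/11.767) = 0.753

α = 0.753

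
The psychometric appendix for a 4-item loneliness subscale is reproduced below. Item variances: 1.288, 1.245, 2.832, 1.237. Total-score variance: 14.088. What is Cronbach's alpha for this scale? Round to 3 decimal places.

α = 0.708

Σσ²ᵢ = 1.288 + 1.245 + 2.832 + 1.237 = 6.602
α = (k/(k−1))·(1 − Σσ²ᵢ/σ²_total) = (4/3)·(1 − 6.602/14.088) = 0.708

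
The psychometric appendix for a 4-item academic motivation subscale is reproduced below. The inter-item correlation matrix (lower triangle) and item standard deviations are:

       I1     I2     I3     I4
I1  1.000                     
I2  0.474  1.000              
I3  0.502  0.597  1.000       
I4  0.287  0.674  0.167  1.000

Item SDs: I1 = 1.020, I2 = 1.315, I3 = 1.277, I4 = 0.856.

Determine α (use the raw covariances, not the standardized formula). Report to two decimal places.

α = 0.77

Σσ²ᵢ = 1.020² + 1.315² + 1.277² + 0.856² = 5.1331
Covariances σ_ij = r_ij · s_i · s_j:
  σ(I1,I2) = 0.474 × 1.020 × 1.315 = 0.6358
  σ(I1,I3) = 0.502 × 1.020 × 1.277 = 0.6539
  σ(I1,I4) = 0.287 × 1.020 × 0.856 = 0.2506
  σ(I2,I3) = 0.597 × 1.315 × 1.277 = 1.0025
  σ(I2,I4) = 0.674 × 1.315 × 0.856 = 0.7587
  σ(I3,I4) = 0.167 × 1.277 × 0.856 = 0.1825
σ²_T = Σσ²ᵢ + 2·Σσ_ij = 5.1331 + 2 × 3.4840 = 12.1011
α = (4/3)·(1 − 5.1331/12.1011) = 0.77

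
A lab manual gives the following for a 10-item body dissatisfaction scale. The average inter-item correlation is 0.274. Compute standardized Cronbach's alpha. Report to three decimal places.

Standardized α = k·r̄ / (1 + (k−1)·r̄) = 10 × 0.274 / (1 + 9 × 0.274)
  = 2.7400 / 3.4660 = 0.791

standardized Cronbach's alpha = 0.791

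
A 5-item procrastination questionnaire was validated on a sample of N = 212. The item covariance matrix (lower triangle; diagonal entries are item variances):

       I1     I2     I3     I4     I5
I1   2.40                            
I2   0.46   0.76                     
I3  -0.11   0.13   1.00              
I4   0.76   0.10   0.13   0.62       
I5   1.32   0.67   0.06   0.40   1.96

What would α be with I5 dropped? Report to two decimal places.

Remaining items: I1, I2, I3, I4 (k = 4).
Σσ²ᵢ = 2.40 + 0.76 + 1.00 + 0.62 = 4.78
Var(T) = 4.78 + 2 × 1.47 = 7.72
α (item deleted) = (4/3)·(1 − 4.78/7.72) = 0.51

α = 0.51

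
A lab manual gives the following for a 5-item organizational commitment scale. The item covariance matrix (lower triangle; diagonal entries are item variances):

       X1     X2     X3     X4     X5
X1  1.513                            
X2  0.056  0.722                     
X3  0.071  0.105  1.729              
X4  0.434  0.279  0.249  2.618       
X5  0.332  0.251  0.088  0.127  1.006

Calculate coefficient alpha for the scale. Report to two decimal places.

ΣVar(i) = 1.513 + 0.722 + 1.729 + 2.618 + 1.006 = 7.588
Σ_{i<j} σ_ij = 1.992
total variance = 7.588 + 2 × 1.992 = 11.572
α = (k/(k−1))·(1 − ΣVar(i)/total variance) = (5/4)·(1 − 7.588/11.572) = 0.43

coefficient alpha = 0.43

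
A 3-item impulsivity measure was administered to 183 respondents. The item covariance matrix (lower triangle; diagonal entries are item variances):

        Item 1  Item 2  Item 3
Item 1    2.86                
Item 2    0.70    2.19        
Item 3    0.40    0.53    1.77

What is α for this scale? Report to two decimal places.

Σσᵢ² = 2.86 + 2.19 + 1.77 = 6.82
Σ_{i<j} σ_ij = 1.63
σ²_T = 6.82 + 2 × 1.63 = 10.08
α = (k/(k−1))·(1 − Σσᵢ²/σ²_T) = (3/2)·(1 − 6.82/10.08) = 0.49

α = 0.49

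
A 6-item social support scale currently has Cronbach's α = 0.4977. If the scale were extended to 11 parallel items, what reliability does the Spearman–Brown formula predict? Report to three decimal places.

Length factor m = 11/6 = 1.8333
α' = m·α / (1 + (m−1)·α)
   = 11/6 × 0.4977 / (1 + (11/6 − 1) × 0.4977)
   = 0.9124 / 1.4147 = 0.645

predicted reliability = 0.645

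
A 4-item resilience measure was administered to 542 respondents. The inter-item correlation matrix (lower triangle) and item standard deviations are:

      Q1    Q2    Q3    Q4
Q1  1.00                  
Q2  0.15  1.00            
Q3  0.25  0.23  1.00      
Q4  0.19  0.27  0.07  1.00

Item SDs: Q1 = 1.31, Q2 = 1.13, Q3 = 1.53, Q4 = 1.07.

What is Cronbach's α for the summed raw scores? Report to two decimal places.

Σσ²ᵢ = 1.31² + 1.13² + 1.53² + 1.07² = 6.4788
Covariances σ_ij = r_ij · s_i · s_j:
  σ(Q1,Q2) = 0.15 × 1.31 × 1.13 = 0.2220
  σ(Q1,Q3) = 0.25 × 1.31 × 1.53 = 0.5011
  σ(Q1,Q4) = 0.19 × 1.31 × 1.07 = 0.2663
  σ(Q2,Q3) = 0.23 × 1.13 × 1.53 = 0.3976
  σ(Q2,Q4) = 0.27 × 1.13 × 1.07 = 0.3265
  σ(Q3,Q4) = 0.07 × 1.53 × 1.07 = 0.1146
σ²_T = Σσ²ᵢ + 2·Σσ_ij = 6.4788 + 2 × 1.8281 = 10.1350
α = (4/3)·(1 − 6.4788/10.1350) = 0.48

α = 0.48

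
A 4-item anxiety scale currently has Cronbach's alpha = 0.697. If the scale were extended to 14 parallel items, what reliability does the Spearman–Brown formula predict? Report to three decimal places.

predicted reliability = 0.890

Length factor m = 14/4 = 3.5000
α' = m·α / (1 + (m−1)·α)
   = 14/4 × 0.697 / (1 + (14/4 − 1) × 0.697)
   = 2.4395 / 2.7425 = 0.890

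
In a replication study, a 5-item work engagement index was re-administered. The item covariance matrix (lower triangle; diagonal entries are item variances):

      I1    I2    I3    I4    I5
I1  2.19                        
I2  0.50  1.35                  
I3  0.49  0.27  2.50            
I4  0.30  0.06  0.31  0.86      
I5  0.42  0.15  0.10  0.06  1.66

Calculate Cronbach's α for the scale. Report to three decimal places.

Σσᵢ² = 2.19 + 1.35 + 2.50 + 0.86 + 1.66 = 8.56
Σ_{i<j} σ_ij = 2.66
total variance = 8.56 + 2 × 2.66 = 13.88
α = (k/(k−1))·(1 − Σσᵢ²/total variance) = (5/4)·(1 − 8.56/13.88) = 0.479

α = 0.479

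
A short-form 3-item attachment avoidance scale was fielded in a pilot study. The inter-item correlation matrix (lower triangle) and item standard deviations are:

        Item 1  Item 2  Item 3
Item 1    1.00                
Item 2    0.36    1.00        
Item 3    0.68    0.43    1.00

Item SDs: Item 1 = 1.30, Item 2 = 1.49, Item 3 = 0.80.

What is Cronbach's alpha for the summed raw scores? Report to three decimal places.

Σσ²ᵢ = 1.30² + 1.49² + 0.80² = 4.5501
Covariances σ_ij = r_ij · s_i · s_j:
  σ(Item 1,Item 2) = 0.36 × 1.30 × 1.49 = 0.6973
  σ(Item 1,Item 3) = 0.68 × 1.30 × 0.80 = 0.7072
  σ(Item 2,Item 3) = 0.43 × 1.49 × 0.80 = 0.5126
σ²_T = Σσ²ᵢ + 2·Σσ_ij = 4.5501 + 2 × 1.9171 = 8.3843
α = (3/2)·(1 − 4.5501/8.3843) = 0.686

Cronbach's alpha = 0.686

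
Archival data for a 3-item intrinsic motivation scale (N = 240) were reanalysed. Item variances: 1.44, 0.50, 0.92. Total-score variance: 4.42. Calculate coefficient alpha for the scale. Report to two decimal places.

ΣVar(i) = 1.44 + 0.50 + 0.92 = 2.86
α = (k/(k−1))·(1 − ΣVar(i)/σ²_total) = (3/2)·(1 − 2.86/4.42) = 0.53

α = 0.53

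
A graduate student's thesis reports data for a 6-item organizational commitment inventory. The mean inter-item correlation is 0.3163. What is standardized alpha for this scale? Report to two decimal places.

α = 0.74

Standardized α = k·r̄ / (1 + (k−1)·r̄) = 6 × 0.3163 / (1 + 5 × 0.3163)
  = 1.8978 / 2.5815 = 0.74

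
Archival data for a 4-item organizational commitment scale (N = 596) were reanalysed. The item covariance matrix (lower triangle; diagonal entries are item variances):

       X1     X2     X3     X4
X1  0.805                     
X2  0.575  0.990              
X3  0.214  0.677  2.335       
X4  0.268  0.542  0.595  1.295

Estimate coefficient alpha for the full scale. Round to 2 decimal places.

coefficient alpha = 0.69

Σσᵢ² = 0.805 + 0.990 + 2.335 + 1.295 = 5.425
Σ_{i<j} σ_ij = 2.871
Var(T) = 5.425 + 2 × 2.871 = 11.167
α = (k/(k−1))·(1 − Σσᵢ²/Var(T)) = (4/3)·(1 − 5.425/11.167) = 0.69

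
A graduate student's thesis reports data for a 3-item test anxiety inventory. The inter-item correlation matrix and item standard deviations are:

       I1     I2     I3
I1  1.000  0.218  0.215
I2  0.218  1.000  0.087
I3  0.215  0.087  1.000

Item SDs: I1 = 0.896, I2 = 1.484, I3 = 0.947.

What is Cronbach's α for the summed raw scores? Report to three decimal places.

α = 0.350

Σσ²ᵢ = 0.896² + 1.484² + 0.947² = 3.9019
Covariances σ_ij = r_ij · s_i · s_j:
  σ(I1,I2) = 0.218 × 0.896 × 1.484 = 0.2899
  σ(I1,I3) = 0.215 × 0.896 × 0.947 = 0.1824
  σ(I2,I3) = 0.087 × 1.484 × 0.947 = 0.1223
σ²_T = Σσ²ᵢ + 2·Σσ_ij = 3.9019 + 2 × 0.5946 = 5.0911
α = (3/2)·(1 − 3.9019/5.0911) = 0.350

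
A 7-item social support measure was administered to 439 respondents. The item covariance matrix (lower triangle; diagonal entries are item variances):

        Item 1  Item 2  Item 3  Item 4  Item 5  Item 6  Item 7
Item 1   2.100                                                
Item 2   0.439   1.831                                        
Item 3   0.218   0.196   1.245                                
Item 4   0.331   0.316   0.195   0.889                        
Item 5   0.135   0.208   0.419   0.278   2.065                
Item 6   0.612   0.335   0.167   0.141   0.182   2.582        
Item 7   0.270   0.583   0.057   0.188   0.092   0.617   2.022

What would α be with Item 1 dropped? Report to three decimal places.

Remaining items: Item 2, Item 3, Item 4, Item 5, Item 6, Item 7 (k = 6).
Σσ²ᵢ = 1.831 + 1.245 + 0.889 + 2.065 + 2.582 + 2.022 = 10.634
total variance = 10.634 + 2 × 3.974 = 18.582
α (item deleted) = (6/5)·(1 − 10.634/18.582) = 0.513

α = 0.513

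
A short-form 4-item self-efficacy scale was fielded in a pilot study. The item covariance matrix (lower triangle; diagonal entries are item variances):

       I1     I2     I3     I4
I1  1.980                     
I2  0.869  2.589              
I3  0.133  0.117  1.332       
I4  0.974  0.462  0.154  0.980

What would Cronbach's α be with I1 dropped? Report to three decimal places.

Cronbach's α = 0.345

Remaining items: I2, I3, I4 (k = 3).
sum of item variances = 2.589 + 1.332 + 0.980 = 4.901
total variance = 4.901 + 2 × 0.733 = 6.367
α (item deleted) = (3/2)·(1 − 4.901/6.367) = 0.345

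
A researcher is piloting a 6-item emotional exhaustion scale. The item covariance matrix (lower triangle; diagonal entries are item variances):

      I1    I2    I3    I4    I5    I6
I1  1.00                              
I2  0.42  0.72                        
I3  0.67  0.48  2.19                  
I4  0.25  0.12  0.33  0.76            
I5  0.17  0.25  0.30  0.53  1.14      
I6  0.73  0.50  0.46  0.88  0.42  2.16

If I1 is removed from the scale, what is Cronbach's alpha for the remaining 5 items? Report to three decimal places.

Cronbach's alpha = 0.688

Remaining items: I2, I3, I4, I5, I6 (k = 5).
Σσ²ᵢ = 0.72 + 2.19 + 0.76 + 1.14 + 2.16 = 6.97
total variance = 6.97 + 2 × 4.27 = 15.51
α (item deleted) = (5/4)·(1 − 6.97/15.51) = 0.688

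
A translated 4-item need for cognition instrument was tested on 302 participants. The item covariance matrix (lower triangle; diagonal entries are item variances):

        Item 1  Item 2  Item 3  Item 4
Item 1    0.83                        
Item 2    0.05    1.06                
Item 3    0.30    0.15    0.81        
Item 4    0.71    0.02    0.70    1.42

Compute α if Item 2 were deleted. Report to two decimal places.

α = 0.79

Remaining items: Item 1, Item 3, Item 4 (k = 3).
sum of item variances = 0.83 + 0.81 + 1.42 = 3.06
σ²_total = 3.06 + 2 × 1.71 = 6.48
α (item deleted) = (3/2)·(1 − 3.06/6.48) = 0.79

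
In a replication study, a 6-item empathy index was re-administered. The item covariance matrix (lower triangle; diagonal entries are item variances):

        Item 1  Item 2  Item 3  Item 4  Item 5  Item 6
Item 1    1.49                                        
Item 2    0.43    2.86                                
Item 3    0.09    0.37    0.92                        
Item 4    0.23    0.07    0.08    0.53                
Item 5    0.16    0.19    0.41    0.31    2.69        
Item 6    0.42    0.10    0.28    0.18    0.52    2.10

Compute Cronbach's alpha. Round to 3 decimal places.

Cronbach's alpha = 0.504

Σσ²ᵢ = 1.49 + 2.86 + 0.92 + 0.53 + 2.69 + 2.10 = 10.59
Σ_{i<j} σ_ij = 3.84
σ²_total = 10.59 + 2 × 3.84 = 18.27
α = (k/(k−1))·(1 − Σσ²ᵢ/σ²_total) = (6/5)·(1 − 10.59/18.27) = 0.504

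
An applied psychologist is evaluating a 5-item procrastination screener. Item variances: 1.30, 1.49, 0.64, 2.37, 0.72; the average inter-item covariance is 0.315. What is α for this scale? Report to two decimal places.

α = 0.61

ΣVar(i) = 1.30 + 1.49 + 0.64 + 2.37 + 0.72 = 6.52
Sum of the 10 distinct covariances = 10 × 0.315 = 3.150
Var(T) = ΣVar(i) + 2·Σcov = 6.52 + 2 × 3.150 = 12.820
α = (5/4)·(1 − 6.52/12.820) = 0.61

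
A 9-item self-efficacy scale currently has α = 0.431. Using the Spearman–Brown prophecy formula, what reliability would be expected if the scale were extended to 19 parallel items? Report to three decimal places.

predicted reliability = 0.615

Length factor m = 19/9 = 2.1111
α' = m·α / (1 + (m−1)·α)
   = 19/9 × 0.431 / (1 + (19/9 − 1) × 0.431)
   = 0.9099 / 1.4789 = 0.615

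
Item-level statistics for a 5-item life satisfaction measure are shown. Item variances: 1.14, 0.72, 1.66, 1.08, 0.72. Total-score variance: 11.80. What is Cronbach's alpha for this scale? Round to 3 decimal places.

Cronbach's alpha = 0.686

ΣVar(i) = 1.14 + 0.72 + 1.66 + 1.08 + 0.72 = 5.32
α = (k/(k−1))·(1 − ΣVar(i)/σ²_total) = (5/4)·(1 − 5.32/11.80) = 0.686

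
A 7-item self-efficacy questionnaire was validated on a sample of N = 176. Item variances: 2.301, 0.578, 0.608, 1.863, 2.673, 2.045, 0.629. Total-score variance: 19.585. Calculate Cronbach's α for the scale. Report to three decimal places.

Σσᵢ² = 2.301 + 0.578 + 0.608 + 1.863 + 2.673 + 2.045 + 0.629 = 10.697
α = (k/(k−1))·(1 − Σσᵢ²/Var(T)) = (7/6)·(1 − 10.697/19.585) = 0.529

α = 0.529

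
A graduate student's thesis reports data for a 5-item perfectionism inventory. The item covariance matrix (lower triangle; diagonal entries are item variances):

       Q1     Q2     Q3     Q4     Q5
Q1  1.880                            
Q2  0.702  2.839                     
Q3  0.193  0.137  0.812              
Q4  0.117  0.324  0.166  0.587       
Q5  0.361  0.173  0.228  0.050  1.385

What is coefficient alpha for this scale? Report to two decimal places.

Σσ²ᵢ = 1.880 + 2.839 + 0.812 + 0.587 + 1.385 = 7.503
Sum of off-diagonal covariances = 2.451
Var(T) = 7.503 + 2 × 2.451 = 12.405
α = (k/(k−1))·(1 − Σσ²ᵢ/Var(T)) = (5/4)·(1 − 7.503/12.405) = 0.49

coefficient alpha = 0.49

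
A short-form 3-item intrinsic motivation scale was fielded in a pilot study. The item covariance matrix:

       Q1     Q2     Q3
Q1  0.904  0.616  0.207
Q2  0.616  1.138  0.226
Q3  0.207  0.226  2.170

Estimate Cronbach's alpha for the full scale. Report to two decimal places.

sum of item variances = 0.904 + 1.138 + 2.170 = 4.212
Sum of the distinct covariances = 1.049
total variance = 4.212 + 2 × 1.049 = 6.310
α = (k/(k−1))·(1 − sum of item variances/total variance) = (3/2)·(1 − 4.212/6.310) = 0.50

Cronbach's alpha = 0.50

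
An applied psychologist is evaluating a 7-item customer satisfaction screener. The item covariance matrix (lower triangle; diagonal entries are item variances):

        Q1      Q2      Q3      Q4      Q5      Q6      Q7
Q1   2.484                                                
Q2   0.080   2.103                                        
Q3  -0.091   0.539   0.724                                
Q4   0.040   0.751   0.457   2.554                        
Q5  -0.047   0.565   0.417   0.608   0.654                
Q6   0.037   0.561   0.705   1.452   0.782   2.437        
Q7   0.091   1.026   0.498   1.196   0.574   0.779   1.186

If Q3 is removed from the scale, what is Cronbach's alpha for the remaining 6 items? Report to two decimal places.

Cronbach's alpha = 0.72

Remaining items: Q1, Q2, Q4, Q5, Q6, Q7 (k = 6).
Σσ²ᵢ = 2.484 + 2.103 + 2.554 + 0.654 + 2.437 + 1.186 = 11.418
Var(T) = 11.418 + 2 × 8.495 = 28.408
α (item deleted) = (6/5)·(1 − 11.418/28.408) = 0.72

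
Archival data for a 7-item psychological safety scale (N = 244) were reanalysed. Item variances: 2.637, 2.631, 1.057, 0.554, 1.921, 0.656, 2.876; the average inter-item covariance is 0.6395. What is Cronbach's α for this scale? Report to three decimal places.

ΣVar(i) = 2.637 + 2.631 + 1.057 + 0.554 + 1.921 + 0.656 + 2.876 = 12.332
Sum of the 21 distinct covariances = 21 × 0.6395 = 13.4295
σ²_T = ΣVar(i) + 2·Σcov = 12.332 + 2 × 13.4295 = 39.1910
α = (7/6)·(1 − 12.332/39.1910) = 0.800

α = 0.800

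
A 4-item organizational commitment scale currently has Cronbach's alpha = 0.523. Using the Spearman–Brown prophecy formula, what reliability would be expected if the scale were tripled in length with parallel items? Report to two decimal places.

Length factor m = 3
α' = m·α / (1 + (m−1)·α)
   = 3 × 0.523 / (1 + (3 − 1) × 0.523)
   = 1.5690 / 2.0460 = 0.77

predicted reliability = 0.77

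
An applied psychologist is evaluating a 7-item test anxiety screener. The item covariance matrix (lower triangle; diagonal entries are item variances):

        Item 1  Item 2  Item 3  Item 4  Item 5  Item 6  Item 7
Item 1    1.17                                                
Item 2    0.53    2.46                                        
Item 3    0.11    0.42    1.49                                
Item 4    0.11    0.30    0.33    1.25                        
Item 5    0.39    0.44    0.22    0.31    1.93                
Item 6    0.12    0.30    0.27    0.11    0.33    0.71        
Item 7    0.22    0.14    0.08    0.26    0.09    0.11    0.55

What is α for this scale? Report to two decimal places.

Σσ²ᵢ = 1.17 + 2.46 + 1.49 + 1.25 + 1.93 + 0.71 + 0.55 = 9.56
Sum of the distinct covariances = 5.19
Var(T) = 9.56 + 2 × 5.19 = 19.94
α = (k/(k−1))·(1 − Σσ²ᵢ/Var(T)) = (7/6)·(1 − 9.56/19.94) = 0.61

α = 0.61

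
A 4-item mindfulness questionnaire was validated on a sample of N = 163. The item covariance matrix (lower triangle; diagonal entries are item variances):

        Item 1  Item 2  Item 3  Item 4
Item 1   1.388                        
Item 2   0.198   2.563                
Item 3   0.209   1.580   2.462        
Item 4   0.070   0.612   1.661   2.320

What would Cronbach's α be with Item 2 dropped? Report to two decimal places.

α = 0.58

Remaining items: Item 1, Item 3, Item 4 (k = 3).
sum of item variances = 1.388 + 2.462 + 2.320 = 6.170
Var(T) = 6.170 + 2 × 1.940 = 10.050
α (item deleted) = (3/2)·(1 − 6.170/10.050) = 0.58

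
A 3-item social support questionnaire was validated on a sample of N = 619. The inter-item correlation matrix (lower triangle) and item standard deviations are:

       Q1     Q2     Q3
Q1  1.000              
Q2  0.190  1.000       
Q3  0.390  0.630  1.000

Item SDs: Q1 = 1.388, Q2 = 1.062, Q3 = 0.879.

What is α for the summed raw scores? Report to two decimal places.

Σσ²ᵢ = 1.388² + 1.062² + 0.879² = 3.8270
Covariances σ_ij = r_ij · s_i · s_j:
  σ(Q1,Q2) = 0.190 × 1.388 × 1.062 = 0.2801
  σ(Q1,Q3) = 0.390 × 1.388 × 0.879 = 0.4758
  σ(Q2,Q3) = 0.630 × 1.062 × 0.879 = 0.5881
σ²_T = Σσ²ᵢ + 2·Σσ_ij = 3.8270 + 2 × 1.3440 = 6.5150
α = (3/2)·(1 − 3.8270/6.5150) = 0.62

α = 0.62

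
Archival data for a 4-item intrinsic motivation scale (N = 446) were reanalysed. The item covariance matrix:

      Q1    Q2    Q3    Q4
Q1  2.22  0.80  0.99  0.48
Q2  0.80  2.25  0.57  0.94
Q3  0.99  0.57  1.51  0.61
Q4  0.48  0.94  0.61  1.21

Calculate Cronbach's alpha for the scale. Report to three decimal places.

Σσ²ᵢ = 2.22 + 2.25 + 1.51 + 1.21 = 7.19
Sum of the distinct covariances = 4.39
total variance = 7.19 + 2 × 4.39 = 15.97
α = (k/(k−1))·(1 − Σσ²ᵢ/total variance) = (4/3)·(1 − 7.19/15.97) = 0.733

α = 0.733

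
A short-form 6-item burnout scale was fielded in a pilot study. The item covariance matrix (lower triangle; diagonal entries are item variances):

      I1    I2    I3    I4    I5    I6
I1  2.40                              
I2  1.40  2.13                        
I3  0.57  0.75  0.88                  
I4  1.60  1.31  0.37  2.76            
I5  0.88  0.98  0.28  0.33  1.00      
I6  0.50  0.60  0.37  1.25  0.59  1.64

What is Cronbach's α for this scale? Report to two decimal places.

α = 0.82

sum of item variances = 2.40 + 2.13 + 0.88 + 2.76 + 1.00 + 1.64 = 10.81
Σ_{i<j} σ_ij = 11.78
σ²_T = 10.81 + 2 × 11.78 = 34.37
α = (k/(k−1))·(1 − sum of item variances/σ²_T) = (6/5)·(1 − 10.81/34.37) = 0.82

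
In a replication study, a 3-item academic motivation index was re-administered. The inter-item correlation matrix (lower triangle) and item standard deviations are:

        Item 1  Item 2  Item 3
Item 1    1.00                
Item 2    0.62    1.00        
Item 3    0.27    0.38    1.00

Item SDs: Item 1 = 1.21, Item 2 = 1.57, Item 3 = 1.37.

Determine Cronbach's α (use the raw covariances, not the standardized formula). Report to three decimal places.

Cronbach's α = 0.685

Σσ²ᵢ = 1.21² + 1.57² + 1.37² = 5.8059
Covariances σ_ij = r_ij · s_i · s_j:
  σ(Item 1,Item 2) = 0.62 × 1.21 × 1.57 = 1.1778
  σ(Item 1,Item 3) = 0.27 × 1.21 × 1.37 = 0.4476
  σ(Item 2,Item 3) = 0.38 × 1.57 × 1.37 = 0.8173
σ²_T = Σσ²ᵢ + 2·Σσ_ij = 5.8059 + 2 × 2.4427 = 10.6913
α = (3/2)·(1 − 5.8059/10.6913) = 0.685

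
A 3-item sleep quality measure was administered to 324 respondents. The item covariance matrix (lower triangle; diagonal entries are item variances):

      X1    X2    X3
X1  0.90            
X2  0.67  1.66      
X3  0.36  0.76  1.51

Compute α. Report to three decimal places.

α = 0.702

Σσ²ᵢ = 0.90 + 1.66 + 1.51 = 4.07
Sum of off-diagonal covariances = 1.79
σ²_T = 4.07 + 2 × 1.79 = 7.65
α = (k/(k−1))·(1 − Σσ²ᵢ/σ²_T) = (3/2)·(1 − 4.07/7.65) = 0.702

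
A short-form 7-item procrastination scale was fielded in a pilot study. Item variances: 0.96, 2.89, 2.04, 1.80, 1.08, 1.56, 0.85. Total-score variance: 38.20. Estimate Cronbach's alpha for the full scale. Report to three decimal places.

Cronbach's alpha = 0.825

ΣVar(i) = 0.96 + 2.89 + 2.04 + 1.80 + 1.08 + 1.56 + 0.85 = 11.18
α = (k/(k−1))·(1 − ΣVar(i)/Var(T)) = (7/6)·(1 − 11.18/38.20) = 0.825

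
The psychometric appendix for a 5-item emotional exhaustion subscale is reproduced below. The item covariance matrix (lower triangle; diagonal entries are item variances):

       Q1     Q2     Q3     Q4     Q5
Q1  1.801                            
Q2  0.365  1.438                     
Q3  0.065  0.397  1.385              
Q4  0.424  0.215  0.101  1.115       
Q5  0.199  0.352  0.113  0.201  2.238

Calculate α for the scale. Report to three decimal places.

α = 0.473

sum of item variances = 1.801 + 1.438 + 1.385 + 1.115 + 2.238 = 7.977
Sum of off-diagonal covariances = 2.432
total variance = 7.977 + 2 × 2.432 = 12.841
α = (k/(k−1))·(1 − sum of item variances/total variance) = (5/4)·(1 − 7.977/12.841) = 0.473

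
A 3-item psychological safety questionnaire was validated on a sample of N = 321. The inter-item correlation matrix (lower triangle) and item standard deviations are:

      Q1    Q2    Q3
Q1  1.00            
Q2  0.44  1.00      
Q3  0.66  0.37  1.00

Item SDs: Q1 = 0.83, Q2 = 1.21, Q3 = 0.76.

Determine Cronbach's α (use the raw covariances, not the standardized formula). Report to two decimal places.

Σσ²ᵢ = 0.83² + 1.21² + 0.76² = 2.7306
Covariances σ_ij = r_ij · s_i · s_j:
  σ(Q1,Q2) = 0.44 × 0.83 × 1.21 = 0.4419
  σ(Q1,Q3) = 0.66 × 0.83 × 0.76 = 0.4163
  σ(Q2,Q3) = 0.37 × 1.21 × 0.76 = 0.3403
σ²_T = Σσ²ᵢ + 2·Σσ_ij = 2.7306 + 2 × 1.1985 = 5.1276
α = (3/2)·(1 − 2.7306/5.1276) = 0.70

Cronbach's α = 0.70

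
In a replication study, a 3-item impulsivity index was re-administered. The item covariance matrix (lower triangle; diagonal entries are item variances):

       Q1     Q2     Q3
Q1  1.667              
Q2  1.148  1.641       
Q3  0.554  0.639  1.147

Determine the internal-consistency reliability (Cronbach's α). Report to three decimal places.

Σσᵢ² = 1.667 + 1.641 + 1.147 = 4.455
Sum of off-diagonal covariances = 2.341
σ²_T = 4.455 + 2 × 2.341 = 9.137
α = (k/(k−1))·(1 − Σσᵢ²/σ²_T) = (3/2)·(1 − 4.455/9.137) = 0.769

α = 0.769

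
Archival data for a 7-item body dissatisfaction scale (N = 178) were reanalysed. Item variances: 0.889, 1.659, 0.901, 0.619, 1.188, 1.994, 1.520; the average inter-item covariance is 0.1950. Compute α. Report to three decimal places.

sum of item variances = 0.889 + 1.659 + 0.901 + 0.619 + 1.188 + 1.994 + 1.520 = 8.770
Sum of the 21 distinct covariances = 21 × 0.1950 = 4.0950
Var(T) = sum of item variances + 2·Σcov = 8.770 + 2 × 4.0950 = 16.9600
α = (7/6)·(1 − 8.770/16.9600) = 0.563

α = 0.563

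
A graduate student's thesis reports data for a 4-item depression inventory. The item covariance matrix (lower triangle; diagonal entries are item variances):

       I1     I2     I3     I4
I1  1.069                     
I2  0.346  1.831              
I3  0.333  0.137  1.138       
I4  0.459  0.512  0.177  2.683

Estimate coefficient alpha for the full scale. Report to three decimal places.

coefficient alpha = 0.492

Σσ²ᵢ = 1.069 + 1.831 + 1.138 + 2.683 = 6.721
Sum of the distinct covariances = 1.964
σ²_total = 6.721 + 2 × 1.964 = 10.649
α = (k/(k−1))·(1 − Σσ²ᵢ/σ²_total) = (4/3)·(1 − 6.721/10.649) = 0.492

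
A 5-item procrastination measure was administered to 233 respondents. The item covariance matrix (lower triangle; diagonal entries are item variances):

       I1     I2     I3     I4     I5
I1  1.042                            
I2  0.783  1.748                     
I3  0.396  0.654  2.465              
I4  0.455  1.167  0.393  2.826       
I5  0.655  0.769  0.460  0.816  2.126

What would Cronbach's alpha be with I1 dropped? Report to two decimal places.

Remaining items: I2, I3, I4, I5 (k = 4).
ΣVar(i) = 1.748 + 2.465 + 2.826 + 2.126 = 9.165
Var(T) = 9.165 + 2 × 4.259 = 17.683
α (item deleted) = (4/3)·(1 − 9.165/17.683) = 0.64

α = 0.64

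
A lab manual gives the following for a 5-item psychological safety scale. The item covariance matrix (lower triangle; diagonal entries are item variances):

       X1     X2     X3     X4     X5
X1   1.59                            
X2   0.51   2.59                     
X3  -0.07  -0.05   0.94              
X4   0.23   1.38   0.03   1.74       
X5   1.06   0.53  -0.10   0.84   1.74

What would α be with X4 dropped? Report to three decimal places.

α = 0.472

Remaining items: X1, X2, X3, X5 (k = 4).
Σσ²ᵢ = 1.59 + 2.59 + 0.94 + 1.74 = 6.86
σ²_total = 6.86 + 2 × 1.88 = 10.62
α (item deleted) = (4/3)·(1 − 6.86/10.62) = 0.472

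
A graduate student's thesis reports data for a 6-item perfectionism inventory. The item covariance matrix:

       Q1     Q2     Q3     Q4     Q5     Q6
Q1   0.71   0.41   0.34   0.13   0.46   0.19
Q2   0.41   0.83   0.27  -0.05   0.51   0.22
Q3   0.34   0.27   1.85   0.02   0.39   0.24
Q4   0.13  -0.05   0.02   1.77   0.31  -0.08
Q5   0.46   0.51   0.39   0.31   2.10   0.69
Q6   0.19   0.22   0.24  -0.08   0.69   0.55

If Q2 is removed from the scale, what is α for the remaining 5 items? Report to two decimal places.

α = 0.54

Remaining items: Q1, Q3, Q4, Q5, Q6 (k = 5).
Σσᵢ² = 0.71 + 1.85 + 1.77 + 2.10 + 0.55 = 6.98
σ²_T = 6.98 + 2 × 2.69 = 12.36
α (item deleted) = (5/4)·(1 − 6.98/12.36) = 0.54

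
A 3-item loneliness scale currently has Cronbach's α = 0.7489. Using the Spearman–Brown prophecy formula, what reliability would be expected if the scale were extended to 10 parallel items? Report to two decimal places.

predicted reliability = 0.91

Length factor m = 10/3 = 3.3333
α' = m·α / (1 + (m−1)·α)
   = 10/3 × 0.7489 / (1 + (10/3 − 1) × 0.7489)
   = 2.4963 / 2.7474 = 0.91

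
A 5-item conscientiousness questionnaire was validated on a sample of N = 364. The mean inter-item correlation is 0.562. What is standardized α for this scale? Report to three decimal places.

standardized α = 0.865

Standardized α = k·r̄ / (1 + (k−1)·r̄) = 5 × 0.562 / (1 + 4 × 0.562)
  = 2.8100 / 3.2480 = 0.865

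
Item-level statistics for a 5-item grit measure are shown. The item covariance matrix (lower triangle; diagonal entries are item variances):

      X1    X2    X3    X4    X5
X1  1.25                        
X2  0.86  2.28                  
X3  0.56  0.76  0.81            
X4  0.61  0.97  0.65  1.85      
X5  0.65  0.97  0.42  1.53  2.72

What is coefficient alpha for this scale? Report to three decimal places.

α = 0.802

Σσ²ᵢ = 1.25 + 2.28 + 0.81 + 1.85 + 2.72 = 8.91
Sum of off-diagonal covariances = 7.98
σ²_T = 8.91 + 2 × 7.98 = 24.87
α = (k/(k−1))·(1 − Σσ²ᵢ/σ²_T) = (5/4)·(1 − 8.91/24.87) = 0.802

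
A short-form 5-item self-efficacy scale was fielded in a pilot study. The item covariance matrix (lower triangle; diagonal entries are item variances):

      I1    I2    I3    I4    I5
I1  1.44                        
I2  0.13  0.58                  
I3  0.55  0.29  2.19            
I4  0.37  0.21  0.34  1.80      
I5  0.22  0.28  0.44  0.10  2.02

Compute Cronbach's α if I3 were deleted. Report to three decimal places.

α = 0.413

Remaining items: I1, I2, I4, I5 (k = 4).
ΣVar(i) = 1.44 + 0.58 + 1.80 + 2.02 = 5.84
σ²_total = 5.84 + 2 × 1.31 = 8.46
α (item deleted) = (4/3)·(1 − 5.84/8.46) = 0.413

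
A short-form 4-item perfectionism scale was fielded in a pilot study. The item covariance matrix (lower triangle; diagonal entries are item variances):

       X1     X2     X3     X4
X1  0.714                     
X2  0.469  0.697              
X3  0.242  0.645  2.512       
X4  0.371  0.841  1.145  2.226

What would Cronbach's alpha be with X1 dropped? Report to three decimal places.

Remaining items: X2, X3, X4 (k = 3).
Σσᵢ² = 0.697 + 2.512 + 2.226 = 5.435
total variance = 5.435 + 2 × 2.631 = 10.697
α (item deleted) = (3/2)·(1 − 5.435/10.697) = 0.738

α = 0.738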